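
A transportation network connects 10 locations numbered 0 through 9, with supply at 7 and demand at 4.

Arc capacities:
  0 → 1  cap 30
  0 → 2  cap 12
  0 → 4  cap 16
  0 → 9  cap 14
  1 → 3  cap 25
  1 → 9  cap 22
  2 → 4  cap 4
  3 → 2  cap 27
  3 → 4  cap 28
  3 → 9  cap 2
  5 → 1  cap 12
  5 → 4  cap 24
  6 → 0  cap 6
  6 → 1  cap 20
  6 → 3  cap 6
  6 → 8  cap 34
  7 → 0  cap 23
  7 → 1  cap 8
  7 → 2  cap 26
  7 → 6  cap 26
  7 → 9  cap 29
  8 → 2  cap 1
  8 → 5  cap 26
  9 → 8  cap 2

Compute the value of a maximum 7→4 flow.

Maximum flow value: 63

augment #1: 7→0→4 bottleneck 16, total now 16
augment #2: 7→2→4 bottleneck 4, total now 20
augment #3: 7→1→3→4 bottleneck 8, total now 28
augment #4: 7→6→3→4 bottleneck 6, total now 34
augment #5: 7→0→1→3→4 bottleneck 7, total now 41
augment #6: 7→6→1→3→4 bottleneck 7, total now 48
augment #7: 7→6→8→5→4 bottleneck 13, total now 61
augment #8: 7→9→8→5→4 bottleneck 2, total now 63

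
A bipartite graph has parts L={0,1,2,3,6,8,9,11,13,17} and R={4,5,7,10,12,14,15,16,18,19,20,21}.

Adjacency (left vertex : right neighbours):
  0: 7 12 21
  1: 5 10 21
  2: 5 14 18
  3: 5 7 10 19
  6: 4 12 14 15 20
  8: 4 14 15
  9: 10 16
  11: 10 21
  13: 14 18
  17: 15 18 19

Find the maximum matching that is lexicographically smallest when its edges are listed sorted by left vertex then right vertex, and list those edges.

Lex-smallest maximum matching: {(0,7), (1,5), (2,14), (3,10), (6,4), (8,15), (9,16), (11,21), (13,18), (17,19)}

|M| = 10 (so the lex-smallest maximum matching has 10 edges)
process left vertices in ascending order; for each, take the smallest-labelled available neighbour that still permits 10 edges overall, or leave it unmatched if none does
lex-smallest matching: {0-7, 1-5, 2-14, 3-10, 6-4, 8-15, 9-16, 11-21, 13-18, 17-19}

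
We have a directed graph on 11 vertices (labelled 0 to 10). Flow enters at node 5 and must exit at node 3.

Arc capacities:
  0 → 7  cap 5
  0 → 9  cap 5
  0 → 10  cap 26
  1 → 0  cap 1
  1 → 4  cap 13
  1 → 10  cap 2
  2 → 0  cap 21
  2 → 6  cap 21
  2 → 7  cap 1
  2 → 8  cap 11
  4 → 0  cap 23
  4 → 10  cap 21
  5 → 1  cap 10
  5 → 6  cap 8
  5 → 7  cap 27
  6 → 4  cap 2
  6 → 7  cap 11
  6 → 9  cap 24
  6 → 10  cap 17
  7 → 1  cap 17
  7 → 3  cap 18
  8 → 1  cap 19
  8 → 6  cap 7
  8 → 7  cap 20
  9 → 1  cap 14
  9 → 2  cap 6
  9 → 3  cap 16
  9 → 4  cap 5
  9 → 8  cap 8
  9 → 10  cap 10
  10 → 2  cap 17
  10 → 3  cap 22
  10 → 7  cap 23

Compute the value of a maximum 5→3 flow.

Maximum flow value: 42

augment #1: 5→7→3 bottleneck 18, total now 18
augment #2: 5→1→10→3 bottleneck 2, total now 20
augment #3: 5→6→9→3 bottleneck 8, total now 28
augment #4: 5→1→0→9→3 bottleneck 1, total now 29
augment #5: 5→1→4→10→3 bottleneck 7, total now 36
augment #6: 5→7→1→4→10→3 bottleneck 6, total now 42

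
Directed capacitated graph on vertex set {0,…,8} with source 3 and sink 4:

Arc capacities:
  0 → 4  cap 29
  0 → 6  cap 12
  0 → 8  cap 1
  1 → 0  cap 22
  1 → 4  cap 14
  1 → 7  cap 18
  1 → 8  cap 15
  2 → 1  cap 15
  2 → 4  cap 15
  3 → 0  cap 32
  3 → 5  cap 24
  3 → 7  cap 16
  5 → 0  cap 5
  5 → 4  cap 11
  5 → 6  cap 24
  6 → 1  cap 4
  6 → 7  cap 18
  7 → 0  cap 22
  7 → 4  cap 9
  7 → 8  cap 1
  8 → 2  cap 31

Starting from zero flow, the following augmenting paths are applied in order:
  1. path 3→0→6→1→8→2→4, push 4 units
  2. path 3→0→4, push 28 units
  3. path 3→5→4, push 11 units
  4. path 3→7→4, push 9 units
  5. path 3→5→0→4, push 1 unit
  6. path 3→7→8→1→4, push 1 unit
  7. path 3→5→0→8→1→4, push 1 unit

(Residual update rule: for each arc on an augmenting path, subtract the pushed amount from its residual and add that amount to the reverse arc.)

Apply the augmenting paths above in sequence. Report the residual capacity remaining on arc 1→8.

after path 1 (3→0→6→1→8→2→4, push 4): res(1,8)=11
after path 2 (3→0→4, push 28): res(1,8)=11
after path 3 (3→5→4, push 11): res(1,8)=11
after path 4 (3→7→4, push 9): res(1,8)=11
after path 5 (3→5→0→4, push 1): res(1,8)=11
after path 6 (3→7→8→1→4, push 1): res(1,8)=12
after path 7 (3→5→0→8→1→4, push 1): res(1,8)=13

Residual capacity of (1,8): 13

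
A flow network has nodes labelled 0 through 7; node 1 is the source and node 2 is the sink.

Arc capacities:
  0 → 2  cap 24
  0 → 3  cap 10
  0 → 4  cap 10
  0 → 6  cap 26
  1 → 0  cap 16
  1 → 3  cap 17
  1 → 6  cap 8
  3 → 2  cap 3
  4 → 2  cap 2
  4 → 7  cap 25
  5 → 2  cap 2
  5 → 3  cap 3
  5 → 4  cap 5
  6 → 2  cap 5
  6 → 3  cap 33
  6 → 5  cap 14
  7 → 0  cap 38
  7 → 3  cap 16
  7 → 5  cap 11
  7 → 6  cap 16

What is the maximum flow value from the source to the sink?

Maximum flow value: 27

augment #1: 1→0→2 bottleneck 16, total now 16
augment #2: 1→3→2 bottleneck 3, total now 19
augment #3: 1→6→2 bottleneck 5, total now 24
augment #4: 1→6→5→2 bottleneck 2, total now 26
augment #5: 1→6→5→4→2 bottleneck 1, total now 27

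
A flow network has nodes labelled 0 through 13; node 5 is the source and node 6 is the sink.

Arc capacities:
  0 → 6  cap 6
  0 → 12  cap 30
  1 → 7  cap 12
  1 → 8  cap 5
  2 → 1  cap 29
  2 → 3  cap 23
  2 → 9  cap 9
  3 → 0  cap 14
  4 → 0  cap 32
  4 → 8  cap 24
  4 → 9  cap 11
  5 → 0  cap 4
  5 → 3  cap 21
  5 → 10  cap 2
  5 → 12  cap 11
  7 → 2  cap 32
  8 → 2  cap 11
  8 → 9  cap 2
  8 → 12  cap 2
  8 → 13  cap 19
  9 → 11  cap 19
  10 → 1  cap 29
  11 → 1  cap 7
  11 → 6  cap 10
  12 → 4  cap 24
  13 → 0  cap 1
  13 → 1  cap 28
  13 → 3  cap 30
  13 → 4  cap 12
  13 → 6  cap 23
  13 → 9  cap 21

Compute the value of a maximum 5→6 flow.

Maximum flow value: 31

augment #1: 5→0→6 bottleneck 4, total now 4
augment #2: 5→3→0→6 bottleneck 2, total now 6
augment #3: 5→10→1→8→13→6 bottleneck 2, total now 8
augment #4: 5→12→4→8→13→6 bottleneck 11, total now 19
augment #5: 5→3→0→12→4→8→13→6 bottleneck 6, total now 25
augment #6: 5→3→0→12→4→9→11→6 bottleneck 6, total now 31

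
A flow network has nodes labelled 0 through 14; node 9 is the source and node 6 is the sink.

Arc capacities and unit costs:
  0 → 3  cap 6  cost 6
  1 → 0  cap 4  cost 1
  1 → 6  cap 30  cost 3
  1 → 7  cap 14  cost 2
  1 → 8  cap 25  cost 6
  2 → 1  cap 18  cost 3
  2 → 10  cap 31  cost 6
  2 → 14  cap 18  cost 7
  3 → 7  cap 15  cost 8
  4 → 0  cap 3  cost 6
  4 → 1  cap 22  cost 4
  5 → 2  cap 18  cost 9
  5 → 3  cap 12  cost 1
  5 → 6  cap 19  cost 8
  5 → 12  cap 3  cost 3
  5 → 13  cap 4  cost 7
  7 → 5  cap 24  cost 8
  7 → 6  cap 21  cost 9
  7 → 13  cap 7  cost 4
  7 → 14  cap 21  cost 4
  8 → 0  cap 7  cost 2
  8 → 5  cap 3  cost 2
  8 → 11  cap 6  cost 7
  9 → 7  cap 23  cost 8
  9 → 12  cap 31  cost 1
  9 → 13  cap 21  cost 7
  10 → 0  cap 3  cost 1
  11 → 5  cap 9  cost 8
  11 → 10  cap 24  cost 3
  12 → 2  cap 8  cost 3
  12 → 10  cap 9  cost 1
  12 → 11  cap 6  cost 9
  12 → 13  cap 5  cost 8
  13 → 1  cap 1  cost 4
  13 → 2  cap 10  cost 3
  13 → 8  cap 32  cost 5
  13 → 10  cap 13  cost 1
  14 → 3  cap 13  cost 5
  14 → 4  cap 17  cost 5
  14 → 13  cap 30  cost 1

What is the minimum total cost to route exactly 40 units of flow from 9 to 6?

shortest-cost path #1: 9→12→2→1→6 push 8 @ unit cost 10 (adds 80)
shortest-cost path #2: 9→13→1→6 push 1 @ unit cost 14 (adds 14)
shortest-cost path #3: 9→13→2→1→6 push 10 @ unit cost 16 (adds 160)
shortest-cost path #4: 9→7→6 push 21 @ unit cost 17 (adds 357)
total cost = 611

Minimum cost for 40 units: 611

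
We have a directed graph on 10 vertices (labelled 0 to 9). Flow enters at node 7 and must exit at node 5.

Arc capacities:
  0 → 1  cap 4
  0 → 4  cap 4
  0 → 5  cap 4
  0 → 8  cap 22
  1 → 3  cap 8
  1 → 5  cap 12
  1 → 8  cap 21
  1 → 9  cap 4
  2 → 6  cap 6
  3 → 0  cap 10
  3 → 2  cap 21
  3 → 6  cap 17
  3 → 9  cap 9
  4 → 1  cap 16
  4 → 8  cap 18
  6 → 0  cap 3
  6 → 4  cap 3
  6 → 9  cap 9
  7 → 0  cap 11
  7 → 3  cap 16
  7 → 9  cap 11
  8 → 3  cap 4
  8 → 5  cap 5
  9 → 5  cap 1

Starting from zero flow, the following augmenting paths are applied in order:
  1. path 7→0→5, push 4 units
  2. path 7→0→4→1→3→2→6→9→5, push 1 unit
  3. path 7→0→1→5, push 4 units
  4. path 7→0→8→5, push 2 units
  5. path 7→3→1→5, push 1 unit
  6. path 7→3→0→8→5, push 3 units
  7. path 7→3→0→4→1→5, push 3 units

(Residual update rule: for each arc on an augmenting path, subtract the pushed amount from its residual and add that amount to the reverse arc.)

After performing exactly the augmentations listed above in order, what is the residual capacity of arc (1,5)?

Residual capacity of (1,5): 4

after path 1 (7→0→5, push 4): res(1,5)=12
after path 2 (7→0→4→1→3→2→6→9→5, push 1): res(1,5)=12
after path 3 (7→0→1→5, push 4): res(1,5)=8
after path 4 (7→0→8→5, push 2): res(1,5)=8
after path 5 (7→3→1→5, push 1): res(1,5)=7
after path 6 (7→3→0→8→5, push 3): res(1,5)=7
after path 7 (7→3→0→4→1→5, push 3): res(1,5)=4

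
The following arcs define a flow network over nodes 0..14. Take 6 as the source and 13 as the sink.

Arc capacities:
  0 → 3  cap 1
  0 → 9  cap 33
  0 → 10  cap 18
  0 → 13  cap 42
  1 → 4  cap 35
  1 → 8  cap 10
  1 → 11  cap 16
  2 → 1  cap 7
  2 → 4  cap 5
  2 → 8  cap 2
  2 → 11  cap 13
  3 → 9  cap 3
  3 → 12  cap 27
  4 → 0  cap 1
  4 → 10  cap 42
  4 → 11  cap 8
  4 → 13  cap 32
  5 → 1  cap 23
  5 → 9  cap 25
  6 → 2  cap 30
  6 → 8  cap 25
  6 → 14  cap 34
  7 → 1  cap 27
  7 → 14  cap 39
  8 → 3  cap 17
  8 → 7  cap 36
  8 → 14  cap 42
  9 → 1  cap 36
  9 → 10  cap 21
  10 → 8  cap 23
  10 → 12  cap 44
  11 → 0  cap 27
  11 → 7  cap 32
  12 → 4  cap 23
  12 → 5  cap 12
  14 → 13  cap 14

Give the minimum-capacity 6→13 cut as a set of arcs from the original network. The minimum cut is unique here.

Min-cut arcs: {(2,1), (2,4), (2,8), (2,11), (6,8), (14,13)} (total capacity 66)

augment #1: 6→14→13 push 14
augment #2: 6→2→4→13 push 5
augment #3: 6→2→1→4→13 push 7
augment #4: 6→2→11→0→13 push 13
augment #5: 6→8→3→12→4→13 push 17
augment #6: 6→8→7→1→4→13 push 3
augment #7: 6→8→7→1→4→0→13 push 1
augment #8: 6→8→7→1→11→0→13 push 4
augment #9: 6→2→8→7→1→11→0→13 push 2
max flow = 66; residual-reachable set from 6 gives S-side
cut edges (S→T): {(2,1), (2,4), (2,8), (2,11), (6,8), (14,13)} total cap 66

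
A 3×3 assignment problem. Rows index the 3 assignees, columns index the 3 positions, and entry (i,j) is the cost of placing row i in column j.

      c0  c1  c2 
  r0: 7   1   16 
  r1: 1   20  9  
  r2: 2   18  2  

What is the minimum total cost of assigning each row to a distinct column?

optimal assignment: row0→col1 (cost 1), row1→col0 (cost 1), row2→col2 (cost 2)
total = 1 + 1 + 2 = 4

Minimum assignment cost: 4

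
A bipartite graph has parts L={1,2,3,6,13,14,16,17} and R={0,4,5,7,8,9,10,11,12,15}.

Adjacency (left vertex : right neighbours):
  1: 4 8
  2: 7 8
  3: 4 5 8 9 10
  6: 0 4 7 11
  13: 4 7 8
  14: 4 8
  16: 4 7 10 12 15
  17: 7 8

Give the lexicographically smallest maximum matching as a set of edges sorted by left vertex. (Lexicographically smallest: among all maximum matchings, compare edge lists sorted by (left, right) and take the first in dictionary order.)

Lex-smallest maximum matching: {(1,4), (2,7), (3,5), (6,0), (13,8), (16,10)}

|M| = 6 (so the lex-smallest maximum matching has 6 edges)
process left vertices in ascending order; for each, take the smallest-labelled available neighbour that still permits 6 edges overall, or leave it unmatched if none does
lex-smallest matching: {1-4, 2-7, 3-5, 6-0, 13-8, 16-10}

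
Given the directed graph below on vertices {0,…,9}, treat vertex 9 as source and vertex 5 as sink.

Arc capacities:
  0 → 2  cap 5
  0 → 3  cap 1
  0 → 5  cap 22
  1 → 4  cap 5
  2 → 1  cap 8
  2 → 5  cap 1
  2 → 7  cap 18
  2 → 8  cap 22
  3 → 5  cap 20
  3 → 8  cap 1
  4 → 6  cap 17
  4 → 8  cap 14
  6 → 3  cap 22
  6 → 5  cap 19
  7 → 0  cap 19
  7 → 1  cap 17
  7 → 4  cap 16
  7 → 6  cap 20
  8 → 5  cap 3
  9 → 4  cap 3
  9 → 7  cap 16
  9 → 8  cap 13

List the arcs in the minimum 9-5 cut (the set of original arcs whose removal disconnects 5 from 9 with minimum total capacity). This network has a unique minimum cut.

Min-cut arcs: {(8,5), (9,4), (9,7)} (total capacity 22)

augment #1: 9→8→5 push 3
augment #2: 9→4→6→5 push 3
augment #3: 9→7→0→5 push 16
max flow = 22; residual-reachable set from 9 gives S-side
cut edges (S→T): {(8,5), (9,4), (9,7)} total cap 22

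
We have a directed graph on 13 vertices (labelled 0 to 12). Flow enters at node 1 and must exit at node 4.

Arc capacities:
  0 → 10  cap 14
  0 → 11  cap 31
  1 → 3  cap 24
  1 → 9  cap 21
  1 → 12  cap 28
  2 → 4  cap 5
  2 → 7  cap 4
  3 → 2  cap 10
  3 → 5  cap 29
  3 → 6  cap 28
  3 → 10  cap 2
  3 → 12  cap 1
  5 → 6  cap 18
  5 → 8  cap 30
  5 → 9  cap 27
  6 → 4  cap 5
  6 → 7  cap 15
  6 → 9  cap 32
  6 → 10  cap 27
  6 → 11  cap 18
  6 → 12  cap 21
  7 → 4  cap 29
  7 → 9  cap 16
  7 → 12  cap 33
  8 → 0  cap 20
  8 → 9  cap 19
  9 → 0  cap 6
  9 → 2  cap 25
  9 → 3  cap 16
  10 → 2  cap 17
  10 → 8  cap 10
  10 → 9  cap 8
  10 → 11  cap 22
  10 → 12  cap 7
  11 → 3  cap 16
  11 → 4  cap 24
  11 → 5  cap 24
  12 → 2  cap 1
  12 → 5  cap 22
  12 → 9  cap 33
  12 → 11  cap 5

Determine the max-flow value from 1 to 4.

augment #1: 1→3→2→4 bottleneck 5, total now 5
augment #2: 1→3→6→4 bottleneck 5, total now 10
augment #3: 1→12→11→4 bottleneck 5, total now 15
augment #4: 1→3→2→7→4 bottleneck 4, total now 19
augment #5: 1→3→6→7→4 bottleneck 10, total now 29
augment #6: 1→9→0→11→4 bottleneck 6, total now 35
augment #7: 1→9→3→6→7→4 bottleneck 5, total now 40
augment #8: 1→9→3→6→11→4 bottleneck 8, total now 48
augment #9: 1→9→3→10→11→4 bottleneck 2, total now 50
augment #10: 1→12→5→6→11→4 bottleneck 3, total now 53

Maximum flow value: 53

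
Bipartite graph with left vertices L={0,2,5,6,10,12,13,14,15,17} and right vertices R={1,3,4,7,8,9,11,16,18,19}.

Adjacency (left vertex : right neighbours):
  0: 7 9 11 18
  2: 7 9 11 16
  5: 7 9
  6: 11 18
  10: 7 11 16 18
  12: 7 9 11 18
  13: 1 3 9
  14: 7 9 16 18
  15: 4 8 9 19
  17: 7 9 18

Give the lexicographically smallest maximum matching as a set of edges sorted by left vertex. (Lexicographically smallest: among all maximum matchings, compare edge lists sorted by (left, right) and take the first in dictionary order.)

Lex-smallest maximum matching: {(0,7), (2,9), (6,11), (10,16), (12,18), (13,1), (15,4)}

|M| = 7 (so the lex-smallest maximum matching has 7 edges)
process left vertices in ascending order; for each, take the smallest-labelled available neighbour that still permits 7 edges overall, or leave it unmatched if none does
lex-smallest matching: {0-7, 2-9, 6-11, 10-16, 12-18, 13-1, 15-4}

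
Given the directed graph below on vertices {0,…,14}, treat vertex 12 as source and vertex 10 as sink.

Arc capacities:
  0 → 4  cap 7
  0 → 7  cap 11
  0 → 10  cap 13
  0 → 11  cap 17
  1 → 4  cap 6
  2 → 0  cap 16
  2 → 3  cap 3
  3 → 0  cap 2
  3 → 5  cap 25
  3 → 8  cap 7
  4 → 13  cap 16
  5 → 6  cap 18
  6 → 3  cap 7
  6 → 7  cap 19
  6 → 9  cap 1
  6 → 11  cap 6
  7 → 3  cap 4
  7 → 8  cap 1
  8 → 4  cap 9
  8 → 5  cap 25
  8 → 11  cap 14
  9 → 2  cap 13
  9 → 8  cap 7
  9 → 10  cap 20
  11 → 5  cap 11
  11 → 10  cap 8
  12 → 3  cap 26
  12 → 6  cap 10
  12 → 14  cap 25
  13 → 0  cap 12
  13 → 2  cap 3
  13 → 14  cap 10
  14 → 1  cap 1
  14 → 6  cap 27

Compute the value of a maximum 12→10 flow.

augment #1: 12→3→0→10 bottleneck 2, total now 2
augment #2: 12→6→9→10 bottleneck 1, total now 3
augment #3: 12→6→11→10 bottleneck 6, total now 9
augment #4: 12→3→8→11→10 bottleneck 2, total now 11
augment #5: 12→3→8→4→13→0→10 bottleneck 5, total now 16
augment #6: 12→14→1→4→13→0→10 bottleneck 1, total now 17
augment #7: 12→6→7→8→4→13→0→10 bottleneck 1, total now 18

Maximum flow value: 18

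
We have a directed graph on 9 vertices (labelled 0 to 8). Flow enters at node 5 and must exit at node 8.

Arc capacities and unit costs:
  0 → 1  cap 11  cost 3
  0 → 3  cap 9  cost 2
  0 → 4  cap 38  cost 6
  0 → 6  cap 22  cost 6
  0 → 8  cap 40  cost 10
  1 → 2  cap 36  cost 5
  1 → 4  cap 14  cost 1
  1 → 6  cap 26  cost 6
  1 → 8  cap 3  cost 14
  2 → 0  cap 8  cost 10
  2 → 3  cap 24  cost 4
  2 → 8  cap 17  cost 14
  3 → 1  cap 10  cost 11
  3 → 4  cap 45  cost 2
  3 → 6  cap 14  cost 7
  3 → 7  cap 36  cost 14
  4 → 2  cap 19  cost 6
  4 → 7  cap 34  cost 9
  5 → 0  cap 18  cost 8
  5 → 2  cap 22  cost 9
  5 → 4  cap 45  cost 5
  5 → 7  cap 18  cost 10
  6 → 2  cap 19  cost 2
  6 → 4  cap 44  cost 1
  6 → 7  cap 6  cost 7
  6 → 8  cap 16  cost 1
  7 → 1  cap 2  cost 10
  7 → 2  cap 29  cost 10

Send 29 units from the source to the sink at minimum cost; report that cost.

Minimum cost for 29 units: 529

shortest-cost path #1: 5→0→6→8 push 16 @ unit cost 15 (adds 240)
shortest-cost path #2: 5→0→8 push 2 @ unit cost 18 (adds 36)
shortest-cost path #3: 5→2→8 push 11 @ unit cost 23 (adds 253)
total cost = 529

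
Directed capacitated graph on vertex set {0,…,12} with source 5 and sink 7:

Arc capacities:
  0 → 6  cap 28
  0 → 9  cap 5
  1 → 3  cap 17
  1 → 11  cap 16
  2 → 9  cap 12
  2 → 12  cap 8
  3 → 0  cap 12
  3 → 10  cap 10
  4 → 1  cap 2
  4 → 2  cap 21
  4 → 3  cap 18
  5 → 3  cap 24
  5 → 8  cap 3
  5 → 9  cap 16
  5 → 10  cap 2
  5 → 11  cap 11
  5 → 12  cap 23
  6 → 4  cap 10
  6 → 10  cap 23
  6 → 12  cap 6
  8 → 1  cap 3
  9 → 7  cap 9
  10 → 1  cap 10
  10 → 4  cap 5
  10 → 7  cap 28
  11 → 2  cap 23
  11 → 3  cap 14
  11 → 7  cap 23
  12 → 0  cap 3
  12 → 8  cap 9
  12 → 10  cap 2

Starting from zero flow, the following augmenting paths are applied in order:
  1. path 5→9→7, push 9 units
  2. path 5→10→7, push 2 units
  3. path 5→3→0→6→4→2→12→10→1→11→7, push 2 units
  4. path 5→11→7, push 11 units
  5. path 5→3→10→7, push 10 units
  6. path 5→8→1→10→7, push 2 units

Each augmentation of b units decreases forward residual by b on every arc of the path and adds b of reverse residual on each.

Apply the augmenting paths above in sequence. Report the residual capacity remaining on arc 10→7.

after path 1 (5→9→7, push 9): res(10,7)=28
after path 2 (5→10→7, push 2): res(10,7)=26
after path 3 (5→3→0→6→4→2→12→10→1→11→7, push 2): res(10,7)=26
after path 4 (5→11→7, push 11): res(10,7)=26
after path 5 (5→3→10→7, push 10): res(10,7)=16
after path 6 (5→8→1→10→7, push 2): res(10,7)=14

Residual capacity of (10,7): 14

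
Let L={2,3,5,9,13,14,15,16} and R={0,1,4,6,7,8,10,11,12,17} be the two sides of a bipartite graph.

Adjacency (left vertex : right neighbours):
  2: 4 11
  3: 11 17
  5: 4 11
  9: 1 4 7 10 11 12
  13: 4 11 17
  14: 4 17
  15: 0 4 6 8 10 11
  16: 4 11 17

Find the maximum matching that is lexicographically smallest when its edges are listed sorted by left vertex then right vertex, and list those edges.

|M| = 5 (so the lex-smallest maximum matching has 5 edges)
process left vertices in ascending order; for each, take the smallest-labelled available neighbour that still permits 5 edges overall, or leave it unmatched if none does
lex-smallest matching: {2-4, 3-11, 9-1, 13-17, 15-0}

Lex-smallest maximum matching: {(2,4), (3,11), (9,1), (13,17), (15,0)}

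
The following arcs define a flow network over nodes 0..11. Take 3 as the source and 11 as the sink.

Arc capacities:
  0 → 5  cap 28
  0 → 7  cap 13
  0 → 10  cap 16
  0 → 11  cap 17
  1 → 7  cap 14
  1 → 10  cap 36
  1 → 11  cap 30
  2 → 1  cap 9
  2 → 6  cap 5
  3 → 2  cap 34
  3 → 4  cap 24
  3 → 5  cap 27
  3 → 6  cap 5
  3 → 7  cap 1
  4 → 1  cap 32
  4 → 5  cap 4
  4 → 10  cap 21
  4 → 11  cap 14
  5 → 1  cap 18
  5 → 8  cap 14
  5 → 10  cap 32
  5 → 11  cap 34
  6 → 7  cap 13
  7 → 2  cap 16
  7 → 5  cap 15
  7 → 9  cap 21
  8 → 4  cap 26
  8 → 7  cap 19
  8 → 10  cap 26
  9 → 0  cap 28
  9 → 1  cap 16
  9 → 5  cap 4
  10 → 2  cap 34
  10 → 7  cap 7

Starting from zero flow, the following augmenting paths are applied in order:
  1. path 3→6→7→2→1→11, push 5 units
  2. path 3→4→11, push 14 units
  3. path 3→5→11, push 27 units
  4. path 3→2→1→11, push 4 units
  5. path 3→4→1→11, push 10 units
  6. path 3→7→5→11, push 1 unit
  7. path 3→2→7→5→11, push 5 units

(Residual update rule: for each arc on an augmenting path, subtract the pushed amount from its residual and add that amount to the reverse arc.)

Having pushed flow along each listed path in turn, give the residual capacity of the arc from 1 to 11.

Residual capacity of (1,11): 11

after path 1 (3→6→7→2→1→11, push 5): res(1,11)=25
after path 2 (3→4→11, push 14): res(1,11)=25
after path 3 (3→5→11, push 27): res(1,11)=25
after path 4 (3→2→1→11, push 4): res(1,11)=21
after path 5 (3→4→1→11, push 10): res(1,11)=11
after path 6 (3→7→5→11, push 1): res(1,11)=11
after path 7 (3→2→7→5→11, push 5): res(1,11)=11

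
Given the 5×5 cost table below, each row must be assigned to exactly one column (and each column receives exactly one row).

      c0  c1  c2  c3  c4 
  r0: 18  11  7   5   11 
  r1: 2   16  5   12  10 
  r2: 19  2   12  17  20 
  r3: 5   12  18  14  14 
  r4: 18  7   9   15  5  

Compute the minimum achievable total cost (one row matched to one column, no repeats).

optimal assignment: row0→col3 (cost 5), row1→col2 (cost 5), row2→col1 (cost 2), row3→col0 (cost 5), row4→col4 (cost 5)
total = 5 + 5 + 2 + 5 + 5 = 22

Minimum assignment cost: 22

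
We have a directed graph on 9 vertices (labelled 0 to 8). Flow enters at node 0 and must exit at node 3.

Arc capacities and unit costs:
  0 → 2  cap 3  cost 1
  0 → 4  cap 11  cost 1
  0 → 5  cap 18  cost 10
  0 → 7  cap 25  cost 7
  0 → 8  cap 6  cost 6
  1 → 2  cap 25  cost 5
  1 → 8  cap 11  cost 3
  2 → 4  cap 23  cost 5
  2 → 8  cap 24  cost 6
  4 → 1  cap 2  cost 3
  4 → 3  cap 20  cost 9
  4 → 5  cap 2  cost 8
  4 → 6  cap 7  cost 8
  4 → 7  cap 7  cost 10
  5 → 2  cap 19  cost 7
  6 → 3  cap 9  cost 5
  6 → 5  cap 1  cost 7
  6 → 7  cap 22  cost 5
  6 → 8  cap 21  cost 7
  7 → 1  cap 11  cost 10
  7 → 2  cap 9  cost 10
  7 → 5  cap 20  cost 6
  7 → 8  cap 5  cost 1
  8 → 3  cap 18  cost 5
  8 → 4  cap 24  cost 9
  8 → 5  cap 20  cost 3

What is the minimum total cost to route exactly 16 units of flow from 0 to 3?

Minimum cost for 16 units: 165

shortest-cost path #1: 0→4→3 push 11 @ unit cost 10 (adds 110)
shortest-cost path #2: 0→8→3 push 5 @ unit cost 11 (adds 55)
total cost = 165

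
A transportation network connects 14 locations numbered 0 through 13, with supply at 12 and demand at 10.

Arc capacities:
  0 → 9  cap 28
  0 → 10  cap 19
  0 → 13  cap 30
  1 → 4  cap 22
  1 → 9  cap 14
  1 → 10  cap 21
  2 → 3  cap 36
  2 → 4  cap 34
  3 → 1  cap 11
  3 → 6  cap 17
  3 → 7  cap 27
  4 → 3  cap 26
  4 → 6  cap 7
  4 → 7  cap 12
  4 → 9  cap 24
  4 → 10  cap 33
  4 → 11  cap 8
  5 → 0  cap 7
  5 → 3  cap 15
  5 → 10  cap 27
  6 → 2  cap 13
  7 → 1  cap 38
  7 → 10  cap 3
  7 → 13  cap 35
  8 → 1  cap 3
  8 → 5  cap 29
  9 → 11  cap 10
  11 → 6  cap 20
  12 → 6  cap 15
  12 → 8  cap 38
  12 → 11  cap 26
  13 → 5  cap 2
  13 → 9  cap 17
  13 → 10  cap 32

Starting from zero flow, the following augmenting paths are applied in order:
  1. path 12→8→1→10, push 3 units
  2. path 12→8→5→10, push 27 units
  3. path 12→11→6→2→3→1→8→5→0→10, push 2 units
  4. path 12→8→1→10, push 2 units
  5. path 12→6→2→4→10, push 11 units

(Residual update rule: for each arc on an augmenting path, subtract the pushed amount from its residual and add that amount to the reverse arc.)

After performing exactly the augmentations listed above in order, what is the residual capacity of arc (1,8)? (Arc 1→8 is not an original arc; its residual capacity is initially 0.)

after path 1 (12→8→1→10, push 3): res(1,8)=3
after path 2 (12→8→5→10, push 27): res(1,8)=3
after path 3 (12→11→6→2→3→1→8→5→0→10, push 2): res(1,8)=1
after path 4 (12→8→1→10, push 2): res(1,8)=3
after path 5 (12→6→2→4→10, push 11): res(1,8)=3

Residual capacity of (1,8): 3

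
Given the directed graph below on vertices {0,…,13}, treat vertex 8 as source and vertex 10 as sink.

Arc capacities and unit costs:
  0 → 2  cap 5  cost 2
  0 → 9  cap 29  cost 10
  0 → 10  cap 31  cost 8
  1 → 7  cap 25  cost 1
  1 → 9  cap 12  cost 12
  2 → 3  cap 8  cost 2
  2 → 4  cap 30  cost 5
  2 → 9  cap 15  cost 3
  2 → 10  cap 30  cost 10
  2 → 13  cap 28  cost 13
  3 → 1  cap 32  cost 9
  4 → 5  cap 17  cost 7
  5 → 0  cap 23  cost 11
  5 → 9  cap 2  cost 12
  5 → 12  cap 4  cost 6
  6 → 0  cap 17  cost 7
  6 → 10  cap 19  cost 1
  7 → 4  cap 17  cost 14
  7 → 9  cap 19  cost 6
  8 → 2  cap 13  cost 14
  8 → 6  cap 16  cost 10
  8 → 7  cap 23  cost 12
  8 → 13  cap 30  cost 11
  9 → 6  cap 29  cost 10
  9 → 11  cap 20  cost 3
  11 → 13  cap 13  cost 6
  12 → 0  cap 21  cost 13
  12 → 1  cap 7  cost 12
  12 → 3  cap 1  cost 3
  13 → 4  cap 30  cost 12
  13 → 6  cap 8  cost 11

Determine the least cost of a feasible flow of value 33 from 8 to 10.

Minimum cost for 33 units: 594

shortest-cost path #1: 8→6→10 push 16 @ unit cost 11 (adds 176)
shortest-cost path #2: 8→13→6→10 push 3 @ unit cost 23 (adds 69)
shortest-cost path #3: 8→2→10 push 13 @ unit cost 24 (adds 312)
shortest-cost path #4: 8→13→6→0→10 push 1 @ unit cost 37 (adds 37)
total cost = 594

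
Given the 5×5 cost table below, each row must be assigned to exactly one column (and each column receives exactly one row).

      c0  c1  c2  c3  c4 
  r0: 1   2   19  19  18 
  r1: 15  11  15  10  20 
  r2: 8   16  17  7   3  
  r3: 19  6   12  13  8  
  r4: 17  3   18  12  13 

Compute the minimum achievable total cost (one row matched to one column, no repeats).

Minimum assignment cost: 29

optimal assignment: row0→col0 (cost 1), row1→col3 (cost 10), row2→col4 (cost 3), row3→col2 (cost 12), row4→col1 (cost 3)
total = 1 + 10 + 3 + 12 + 3 = 29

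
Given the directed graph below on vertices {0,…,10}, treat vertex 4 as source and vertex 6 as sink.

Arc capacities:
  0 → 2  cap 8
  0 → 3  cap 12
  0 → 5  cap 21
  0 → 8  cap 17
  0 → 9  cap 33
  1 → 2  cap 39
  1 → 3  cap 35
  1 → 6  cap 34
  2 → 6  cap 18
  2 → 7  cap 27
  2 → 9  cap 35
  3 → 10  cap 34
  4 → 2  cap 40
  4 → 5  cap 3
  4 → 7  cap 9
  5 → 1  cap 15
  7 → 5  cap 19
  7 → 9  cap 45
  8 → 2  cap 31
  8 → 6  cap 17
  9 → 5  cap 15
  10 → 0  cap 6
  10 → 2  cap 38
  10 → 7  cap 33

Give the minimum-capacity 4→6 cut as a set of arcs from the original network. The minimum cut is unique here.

augment #1: 4→2→6 push 18
augment #2: 4→5→1→6 push 3
augment #3: 4→7→5→1→6 push 9
augment #4: 4→2→7→5→1→6 push 3
max flow = 33; residual-reachable set from 4 gives S-side
cut edges (S→T): {(2,6), (5,1)} total cap 33

Min-cut arcs: {(2,6), (5,1)} (total capacity 33)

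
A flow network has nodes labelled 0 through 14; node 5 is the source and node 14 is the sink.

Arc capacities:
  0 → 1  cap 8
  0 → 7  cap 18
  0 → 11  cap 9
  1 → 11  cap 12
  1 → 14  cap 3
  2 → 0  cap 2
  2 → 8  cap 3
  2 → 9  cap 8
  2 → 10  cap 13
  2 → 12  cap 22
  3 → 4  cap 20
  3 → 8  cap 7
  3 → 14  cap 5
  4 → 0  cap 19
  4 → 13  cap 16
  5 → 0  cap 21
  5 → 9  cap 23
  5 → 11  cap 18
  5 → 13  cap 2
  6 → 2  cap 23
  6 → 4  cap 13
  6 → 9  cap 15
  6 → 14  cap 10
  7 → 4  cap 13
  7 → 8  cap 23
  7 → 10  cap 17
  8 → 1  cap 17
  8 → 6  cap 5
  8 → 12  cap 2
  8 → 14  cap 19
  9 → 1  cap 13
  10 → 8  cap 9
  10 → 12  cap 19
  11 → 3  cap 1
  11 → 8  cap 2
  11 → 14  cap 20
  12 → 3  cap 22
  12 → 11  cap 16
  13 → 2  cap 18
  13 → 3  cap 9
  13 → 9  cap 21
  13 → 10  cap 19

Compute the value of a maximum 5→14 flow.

Maximum flow value: 46

augment #1: 5→11→14 bottleneck 18, total now 18
augment #2: 5→0→1→14 bottleneck 3, total now 21
augment #3: 5→0→11→14 bottleneck 2, total now 23
augment #4: 5→13→3→14 bottleneck 2, total now 25
augment #5: 5→0→7→8→14 bottleneck 16, total now 41
augment #6: 5→9→1→11→3→14 bottleneck 1, total now 42
augment #7: 5→9→1→11→8→14 bottleneck 2, total now 44
augment #8: 5→9→1→0→7→8→14 bottleneck 1, total now 45
augment #9: 5→9→1→0→7→8→6→14 bottleneck 1, total now 46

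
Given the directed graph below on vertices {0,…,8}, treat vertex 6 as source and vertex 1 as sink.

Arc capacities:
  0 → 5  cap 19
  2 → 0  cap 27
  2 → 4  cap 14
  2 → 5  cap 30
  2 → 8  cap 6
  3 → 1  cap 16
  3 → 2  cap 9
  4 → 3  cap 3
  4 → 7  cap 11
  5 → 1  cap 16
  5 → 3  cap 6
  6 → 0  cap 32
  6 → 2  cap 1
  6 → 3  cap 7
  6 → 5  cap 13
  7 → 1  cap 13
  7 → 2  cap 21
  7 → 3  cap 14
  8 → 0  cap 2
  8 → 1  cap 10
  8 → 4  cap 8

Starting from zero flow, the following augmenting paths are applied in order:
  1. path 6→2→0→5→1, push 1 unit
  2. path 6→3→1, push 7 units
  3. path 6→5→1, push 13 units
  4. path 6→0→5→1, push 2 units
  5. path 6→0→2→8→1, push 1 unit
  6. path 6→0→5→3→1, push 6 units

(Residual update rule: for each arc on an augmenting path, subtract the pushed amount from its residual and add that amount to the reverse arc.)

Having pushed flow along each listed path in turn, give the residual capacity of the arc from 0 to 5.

Residual capacity of (0,5): 10

after path 1 (6→2→0→5→1, push 1): res(0,5)=18
after path 2 (6→3→1, push 7): res(0,5)=18
after path 3 (6→5→1, push 13): res(0,5)=18
after path 4 (6→0→5→1, push 2): res(0,5)=16
after path 5 (6→0→2→8→1, push 1): res(0,5)=16
after path 6 (6→0→5→3→1, push 6): res(0,5)=10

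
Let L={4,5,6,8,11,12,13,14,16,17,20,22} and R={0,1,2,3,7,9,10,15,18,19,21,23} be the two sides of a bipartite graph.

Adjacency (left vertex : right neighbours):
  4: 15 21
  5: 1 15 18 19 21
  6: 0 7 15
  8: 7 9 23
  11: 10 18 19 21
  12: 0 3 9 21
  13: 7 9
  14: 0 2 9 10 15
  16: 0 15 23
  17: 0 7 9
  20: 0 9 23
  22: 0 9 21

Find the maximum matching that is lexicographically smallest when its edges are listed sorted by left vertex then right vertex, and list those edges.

Lex-smallest maximum matching: {(4,15), (5,1), (6,0), (8,7), (11,10), (12,3), (13,9), (14,2), (16,23), (22,21)}

|M| = 10 (so the lex-smallest maximum matching has 10 edges)
process left vertices in ascending order; for each, take the smallest-labelled available neighbour that still permits 10 edges overall, or leave it unmatched if none does
lex-smallest matching: {4-15, 5-1, 6-0, 8-7, 11-10, 12-3, 13-9, 14-2, 16-23, 22-21}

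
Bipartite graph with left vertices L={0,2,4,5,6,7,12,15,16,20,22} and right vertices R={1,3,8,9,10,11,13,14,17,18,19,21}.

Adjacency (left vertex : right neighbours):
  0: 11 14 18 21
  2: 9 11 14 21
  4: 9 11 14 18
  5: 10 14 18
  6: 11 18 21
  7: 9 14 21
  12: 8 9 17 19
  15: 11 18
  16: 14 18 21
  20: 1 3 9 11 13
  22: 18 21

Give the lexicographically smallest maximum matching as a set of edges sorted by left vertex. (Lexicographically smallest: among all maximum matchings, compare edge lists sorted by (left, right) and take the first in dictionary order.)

Lex-smallest maximum matching: {(0,11), (2,9), (4,14), (5,10), (6,18), (7,21), (12,8), (20,1)}

|M| = 8 (so the lex-smallest maximum matching has 8 edges)
process left vertices in ascending order; for each, take the smallest-labelled available neighbour that still permits 8 edges overall, or leave it unmatched if none does
lex-smallest matching: {0-11, 2-9, 4-14, 5-10, 6-18, 7-21, 12-8, 20-1}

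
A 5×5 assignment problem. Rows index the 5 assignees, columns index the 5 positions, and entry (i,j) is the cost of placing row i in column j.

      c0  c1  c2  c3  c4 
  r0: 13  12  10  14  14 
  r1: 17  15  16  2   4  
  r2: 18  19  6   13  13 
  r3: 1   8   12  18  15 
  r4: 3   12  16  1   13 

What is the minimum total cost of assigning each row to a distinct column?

Minimum assignment cost: 24

optimal assignment: row0→col1 (cost 12), row1→col4 (cost 4), row2→col2 (cost 6), row3→col0 (cost 1), row4→col3 (cost 1)
total = 12 + 4 + 6 + 1 + 1 = 24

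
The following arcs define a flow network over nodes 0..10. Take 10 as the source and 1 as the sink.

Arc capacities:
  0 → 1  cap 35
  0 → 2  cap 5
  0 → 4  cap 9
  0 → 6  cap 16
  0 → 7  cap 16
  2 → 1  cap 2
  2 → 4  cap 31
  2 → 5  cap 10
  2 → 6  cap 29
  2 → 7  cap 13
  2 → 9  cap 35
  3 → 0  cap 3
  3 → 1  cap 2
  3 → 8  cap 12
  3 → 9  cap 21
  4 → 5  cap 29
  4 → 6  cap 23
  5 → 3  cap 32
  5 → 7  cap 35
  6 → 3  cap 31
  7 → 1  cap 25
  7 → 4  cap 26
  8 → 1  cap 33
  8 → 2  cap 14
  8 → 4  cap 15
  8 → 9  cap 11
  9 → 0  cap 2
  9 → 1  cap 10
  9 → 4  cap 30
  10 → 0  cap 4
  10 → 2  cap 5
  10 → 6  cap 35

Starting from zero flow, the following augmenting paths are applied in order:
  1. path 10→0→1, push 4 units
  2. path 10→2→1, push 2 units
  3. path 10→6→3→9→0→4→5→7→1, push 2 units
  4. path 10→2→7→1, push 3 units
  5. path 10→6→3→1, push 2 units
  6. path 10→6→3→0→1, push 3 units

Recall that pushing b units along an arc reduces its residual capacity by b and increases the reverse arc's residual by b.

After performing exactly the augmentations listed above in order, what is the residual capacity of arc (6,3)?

after path 1 (10→0→1, push 4): res(6,3)=31
after path 2 (10→2→1, push 2): res(6,3)=31
after path 3 (10→6→3→9→0→4→5→7→1, push 2): res(6,3)=29
after path 4 (10→2→7→1, push 3): res(6,3)=29
after path 5 (10→6→3→1, push 2): res(6,3)=27
after path 6 (10→6→3→0→1, push 3): res(6,3)=24

Residual capacity of (6,3): 24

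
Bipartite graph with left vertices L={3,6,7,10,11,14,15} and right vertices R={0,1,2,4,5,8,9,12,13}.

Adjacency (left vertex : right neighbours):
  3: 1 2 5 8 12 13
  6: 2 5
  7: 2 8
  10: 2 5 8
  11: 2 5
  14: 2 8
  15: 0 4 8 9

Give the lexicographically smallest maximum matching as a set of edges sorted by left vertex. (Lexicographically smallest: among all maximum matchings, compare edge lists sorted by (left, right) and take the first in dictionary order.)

Lex-smallest maximum matching: {(3,1), (6,2), (7,8), (10,5), (15,0)}

|M| = 5 (so the lex-smallest maximum matching has 5 edges)
process left vertices in ascending order; for each, take the smallest-labelled available neighbour that still permits 5 edges overall, or leave it unmatched if none does
lex-smallest matching: {3-1, 6-2, 7-8, 10-5, 15-0}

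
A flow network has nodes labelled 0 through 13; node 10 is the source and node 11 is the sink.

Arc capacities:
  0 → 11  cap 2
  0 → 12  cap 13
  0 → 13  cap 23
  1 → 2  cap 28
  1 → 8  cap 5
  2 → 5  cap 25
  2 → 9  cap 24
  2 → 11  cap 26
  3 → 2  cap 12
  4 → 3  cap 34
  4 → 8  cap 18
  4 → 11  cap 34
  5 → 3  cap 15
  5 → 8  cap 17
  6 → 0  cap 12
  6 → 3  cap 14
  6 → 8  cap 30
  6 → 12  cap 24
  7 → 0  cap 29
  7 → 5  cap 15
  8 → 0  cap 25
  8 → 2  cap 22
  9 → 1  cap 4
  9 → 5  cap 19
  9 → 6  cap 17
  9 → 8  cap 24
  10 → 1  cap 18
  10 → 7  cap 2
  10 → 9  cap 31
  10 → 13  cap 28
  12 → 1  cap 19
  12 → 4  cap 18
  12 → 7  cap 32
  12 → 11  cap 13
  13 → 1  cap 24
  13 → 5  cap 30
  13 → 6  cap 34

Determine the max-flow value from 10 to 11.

augment #1: 10→1→2→11 bottleneck 18, total now 18
augment #2: 10→7→0→11 bottleneck 2, total now 20
augment #3: 10→9→1→2→11 bottleneck 4, total now 24
augment #4: 10→9→6→12→11 bottleneck 13, total now 37
augment #5: 10→9→8→2→11 bottleneck 4, total now 41
augment #6: 10→9→6→12→4→11 bottleneck 4, total now 45
augment #7: 10→13→6→12→4→11 bottleneck 7, total now 52
augment #8: 10→9→8→0→12→4→11 bottleneck 6, total now 58
augment #9: 10→13→6→0→12→4→11 bottleneck 1, total now 59

Maximum flow value: 59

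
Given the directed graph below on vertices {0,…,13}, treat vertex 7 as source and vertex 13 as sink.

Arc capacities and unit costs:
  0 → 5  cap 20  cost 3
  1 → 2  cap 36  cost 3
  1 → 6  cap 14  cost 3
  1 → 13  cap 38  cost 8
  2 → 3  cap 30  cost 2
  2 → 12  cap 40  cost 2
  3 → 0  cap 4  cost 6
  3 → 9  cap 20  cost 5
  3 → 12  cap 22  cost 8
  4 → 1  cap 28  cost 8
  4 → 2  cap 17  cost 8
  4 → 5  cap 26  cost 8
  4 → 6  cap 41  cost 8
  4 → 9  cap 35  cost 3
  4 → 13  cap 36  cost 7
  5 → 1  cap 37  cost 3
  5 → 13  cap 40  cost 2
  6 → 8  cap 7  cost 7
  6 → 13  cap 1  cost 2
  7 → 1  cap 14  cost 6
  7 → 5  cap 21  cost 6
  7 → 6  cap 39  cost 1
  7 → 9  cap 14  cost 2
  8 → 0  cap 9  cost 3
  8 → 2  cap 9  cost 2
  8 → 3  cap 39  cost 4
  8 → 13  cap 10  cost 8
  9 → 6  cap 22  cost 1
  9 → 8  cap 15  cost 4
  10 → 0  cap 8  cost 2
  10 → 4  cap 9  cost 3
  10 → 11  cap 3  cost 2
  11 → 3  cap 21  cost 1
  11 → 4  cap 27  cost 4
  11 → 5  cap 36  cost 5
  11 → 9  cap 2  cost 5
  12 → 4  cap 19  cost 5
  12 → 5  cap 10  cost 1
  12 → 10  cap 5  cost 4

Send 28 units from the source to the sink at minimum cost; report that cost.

shortest-cost path #1: 7→6→13 push 1 @ unit cost 3 (adds 3)
shortest-cost path #2: 7→5→13 push 21 @ unit cost 8 (adds 168)
shortest-cost path #3: 7→9→8→2→12→5→13 push 6 @ unit cost 13 (adds 78)
total cost = 249

Minimum cost for 28 units: 249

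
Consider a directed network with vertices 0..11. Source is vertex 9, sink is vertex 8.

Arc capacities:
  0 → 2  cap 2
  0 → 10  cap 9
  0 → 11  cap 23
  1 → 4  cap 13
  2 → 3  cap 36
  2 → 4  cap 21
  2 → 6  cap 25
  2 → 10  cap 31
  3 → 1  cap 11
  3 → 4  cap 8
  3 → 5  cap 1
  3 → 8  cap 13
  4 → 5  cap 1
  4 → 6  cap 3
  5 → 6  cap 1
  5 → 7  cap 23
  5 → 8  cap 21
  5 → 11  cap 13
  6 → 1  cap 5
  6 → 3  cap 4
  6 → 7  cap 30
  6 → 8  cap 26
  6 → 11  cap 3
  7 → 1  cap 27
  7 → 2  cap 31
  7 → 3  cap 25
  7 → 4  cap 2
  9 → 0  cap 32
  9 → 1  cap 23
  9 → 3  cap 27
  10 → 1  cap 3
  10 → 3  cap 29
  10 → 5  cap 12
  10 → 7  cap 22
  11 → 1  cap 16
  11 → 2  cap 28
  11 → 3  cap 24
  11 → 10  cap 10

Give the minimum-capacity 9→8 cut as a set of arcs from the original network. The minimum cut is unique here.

Min-cut arcs: {(3,5), (3,8), (4,5), (4,6), (9,0)} (total capacity 50)

augment #1: 9→3→8 push 13
augment #2: 9→3→5→8 push 1
augment #3: 9→0→2→6→8 push 2
augment #4: 9→0→10→5→8 push 9
augment #5: 9→1→4→5→8 push 1
augment #6: 9→1→4→6→8 push 3
augment #7: 9→0→11→2→6→8 push 21
max flow = 50; residual-reachable set from 9 gives S-side
cut edges (S→T): {(3,5), (3,8), (4,5), (4,6), (9,0)} total cap 50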